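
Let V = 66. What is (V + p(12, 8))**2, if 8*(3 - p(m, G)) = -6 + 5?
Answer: 305809/64 ≈ 4778.3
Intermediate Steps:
p(m, G) = 25/8 (p(m, G) = 3 - (-6 + 5)/8 = 3 - 1/8*(-1) = 3 + 1/8 = 25/8)
(V + p(12, 8))**2 = (66 + 25/8)**2 = (553/8)**2 = 305809/64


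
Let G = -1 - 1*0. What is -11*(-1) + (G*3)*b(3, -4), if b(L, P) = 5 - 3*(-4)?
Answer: -40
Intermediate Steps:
G = -1 (G = -1 + 0 = -1)
b(L, P) = 17 (b(L, P) = 5 + 12 = 17)
-11*(-1) + (G*3)*b(3, -4) = -11*(-1) - 1*3*17 = 11 - 3*17 = 11 - 51 = -40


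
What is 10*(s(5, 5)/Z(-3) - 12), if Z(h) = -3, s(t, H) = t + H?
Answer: -460/3 ≈ -153.33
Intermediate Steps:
s(t, H) = H + t
10*(s(5, 5)/Z(-3) - 12) = 10*((5 + 5)/(-3) - 12) = 10*(10*(-1/3) - 12) = 10*(-10/3 - 12) = 10*(-46/3) = -460/3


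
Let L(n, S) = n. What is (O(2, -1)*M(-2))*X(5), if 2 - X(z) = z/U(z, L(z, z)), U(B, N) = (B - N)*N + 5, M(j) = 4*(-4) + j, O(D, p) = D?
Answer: -36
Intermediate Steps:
M(j) = -16 + j
U(B, N) = 5 + N*(B - N) (U(B, N) = N*(B - N) + 5 = 5 + N*(B - N))
X(z) = 2 - z/5 (X(z) = 2 - z/(5 - z² + z*z) = 2 - z/(5 - z² + z²) = 2 - z/5)
(O(2, -1)*M(-2))*X(5) = (2*(-16 - 2))*(2 - ⅕*5) = (2*(-18))*(2 - 1) = -36*1 = -36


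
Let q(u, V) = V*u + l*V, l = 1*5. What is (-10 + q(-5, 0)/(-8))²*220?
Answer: 22000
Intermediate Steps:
l = 5
q(u, V) = 5*V + V*u (q(u, V) = V*u + 5*V = 5*V + V*u)
(-10 + q(-5, 0)/(-8))²*220 = (-10 + (0*(5 - 5))/(-8))²*220 = (-10 + (0*0)*(-⅛))²*220 = (-10 + 0*(-⅛))²*220 = (-10 + 0)²*220 = (-10)²*220 = 100*220 = 22000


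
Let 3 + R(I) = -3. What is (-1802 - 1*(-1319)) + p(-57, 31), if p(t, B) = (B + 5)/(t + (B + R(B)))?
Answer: -3873/8 ≈ -484.13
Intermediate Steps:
R(I) = -6 (R(I) = -3 - 3 = -6)
p(t, B) = (5 + B)/(-6 + B + t) (p(t, B) = (B + 5)/(t + (B - 6)) = (5 + B)/(t + (-6 + B)) = (5 + B)/(-6 + B + t))
(-1802 - 1*(-1319)) + p(-57, 31) = (-1802 - 1*(-1319)) + (5 + 31)/(-6 + 31 - 57) = (-1802 + 1319) + 36/(-32) = -483 - 1/32*36 = -483 - 9/8 = -3873/8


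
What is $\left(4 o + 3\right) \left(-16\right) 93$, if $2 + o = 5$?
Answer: $-22320$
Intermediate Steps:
$o = 3$ ($o = -2 + 5 = 3$)
$\left(4 o + 3\right) \left(-16\right) 93 = \left(4 \cdot 3 + 3\right) \left(-16\right) 93 = \left(12 + 3\right) \left(-16\right) 93 = 15 \left(-16\right) 93 = \left(-240\right) 93 = -22320$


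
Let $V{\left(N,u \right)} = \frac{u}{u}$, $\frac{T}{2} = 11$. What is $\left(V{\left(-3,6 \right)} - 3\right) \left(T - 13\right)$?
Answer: $-18$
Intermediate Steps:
$T = 22$ ($T = 2 \cdot 11 = 22$)
$V{\left(N,u \right)} = 1$
$\left(V{\left(-3,6 \right)} - 3\right) \left(T - 13\right) = \left(1 - 3\right) \left(22 - 13\right) = \left(-2\right) 9 = -18$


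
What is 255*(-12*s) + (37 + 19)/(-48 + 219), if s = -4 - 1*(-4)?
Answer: 56/171 ≈ 0.32749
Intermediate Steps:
s = 0 (s = -4 + 4 = 0)
255*(-12*s) + (37 + 19)/(-48 + 219) = 255*(-12*0) + (37 + 19)/(-48 + 219) = 255*0 + 56/171 = 0 + 56*(1/171) = 0 + 56/171 = 56/171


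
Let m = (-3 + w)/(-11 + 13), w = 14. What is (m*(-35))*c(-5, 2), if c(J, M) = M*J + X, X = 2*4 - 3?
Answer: 1925/2 ≈ 962.50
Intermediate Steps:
X = 5 (X = 8 - 3 = 5)
c(J, M) = 5 + J*M (c(J, M) = M*J + 5 = J*M + 5 = 5 + J*M)
m = 11/2 (m = (-3 + 14)/(-11 + 13) = 11/2 ≈ 5.5000)
(m*(-35))*c(-5, 2) = ((11/2)*(-35))*(5 - 5*2) = -385*(5 - 10)/2 = -385/2*(-5) = 1925/2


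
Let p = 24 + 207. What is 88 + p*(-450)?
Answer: -103862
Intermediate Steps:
p = 231
88 + p*(-450) = 88 + 231*(-450) = 88 - 103950 = -103862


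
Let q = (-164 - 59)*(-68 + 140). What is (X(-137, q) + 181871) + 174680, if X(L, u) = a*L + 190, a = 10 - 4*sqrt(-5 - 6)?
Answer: 355371 + 548*I*sqrt(11) ≈ 3.5537e+5 + 1817.5*I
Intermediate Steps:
q = -16056 (q = -223*72 = -16056)
a = 10 - 4*I*sqrt(11) ≈ 10.0 - 13.266*I
X(L, u) = 190 + L*(10 - 4*I*sqrt(11)) (X(L, u) = (10 - 4*I*sqrt(11))*L + 190 = L*(10 - 4*I*sqrt(11)) + 190 = 190 + L*(10 - 4*I*sqrt(11)))
(X(-137, q) + 181871) + 174680 = ((190 + 2*(-137)*(5 - 2*I*sqrt(11))) + 181871) + 174680 = ((190 + (-1370 + 548*I*sqrt(11))) + 181871) + 174680 = ((-1180 + 548*I*sqrt(11)) + 181871) + 174680 = (180691 + 548*I*sqrt(11)) + 174680 = 355371 + 548*I*sqrt(11)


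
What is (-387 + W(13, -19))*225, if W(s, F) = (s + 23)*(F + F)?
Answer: -394875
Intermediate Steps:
W(s, F) = 2*F*(23 + s) (W(s, F) = (23 + s)*(2*F) = 2*F*(23 + s))
(-387 + W(13, -19))*225 = (-387 + 2*(-19)*(23 + 13))*225 = (-387 + 2*(-19)*36)*225 = (-387 - 1368)*225 = -1755*225 = -394875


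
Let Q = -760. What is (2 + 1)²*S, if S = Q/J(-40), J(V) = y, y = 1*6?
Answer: -1140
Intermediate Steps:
y = 6
J(V) = 6
S = -380/3 (S = -760/6 = -760*⅙ = -380/3 ≈ -126.67)
(2 + 1)²*S = (2 + 1)²*(-380/3) = 3²*(-380/3) = 9*(-380/3) = -1140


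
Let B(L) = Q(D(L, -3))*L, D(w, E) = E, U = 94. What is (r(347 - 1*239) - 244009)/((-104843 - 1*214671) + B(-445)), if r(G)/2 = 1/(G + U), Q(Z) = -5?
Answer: 24644908/32046189 ≈ 0.76904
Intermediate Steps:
r(G) = 2/(94 + G) (r(G) = 2/(G + 94) = 2/(94 + G))
B(L) = -5*L
(r(347 - 1*239) - 244009)/((-104843 - 1*214671) + B(-445)) = (2/(94 + (347 - 1*239)) - 244009)/((-104843 - 1*214671) - 5*(-445)) = (2/(94 + (347 - 239)) - 244009)/((-104843 - 214671) + 2225) = (2/(94 + 108) - 244009)/(-319514 + 2225) = (2/202 - 244009)/(-317289) = (2*(1/202) - 244009)*(-1/317289) = (1/101 - 244009)*(-1/317289) = -24644908/101*(-1/317289) = 24644908/32046189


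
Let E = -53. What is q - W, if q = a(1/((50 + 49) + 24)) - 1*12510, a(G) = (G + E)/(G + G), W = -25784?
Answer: 10015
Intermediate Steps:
a(G) = (-53 + G)/(2*G) (a(G) = (G - 53)/(G + G) = (-53 + G)/((2*G)) = (-53 + G)*(1/(2*G)) = (-53 + G)/(2*G))
q = -15769 (q = (-53 + 1/((50 + 49) + 24))/(2*(1/((50 + 49) + 24))) - 1*12510 = (-53 + 1/(99 + 24))/(2*(1/(99 + 24))) - 12510 = (-53 + 1/123)/(2*(1/123)) - 12510 = (½)*123*(-6518/123) - 12510 = -3259 - 12510 = -15769)
q - W = -15769 - 1*(-25784) = -15769 + 25784 = 10015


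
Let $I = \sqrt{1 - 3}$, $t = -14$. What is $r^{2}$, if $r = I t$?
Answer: $-392$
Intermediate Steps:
$I = i \sqrt{2}$ ($I = \sqrt{-2} = i \sqrt{2} \approx 1.4142 i$)
$r = - 14 i \sqrt{2}$ ($r = i \sqrt{2} \left(-14\right) = - 14 i \sqrt{2} \approx - 19.799 i$)
$r^{2} = \left(- 14 i \sqrt{2}\right)^{2} = -392$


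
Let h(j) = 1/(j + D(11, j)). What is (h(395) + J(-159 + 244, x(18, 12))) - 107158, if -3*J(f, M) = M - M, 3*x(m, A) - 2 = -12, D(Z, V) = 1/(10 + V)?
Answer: -17142707803/159976 ≈ -1.0716e+5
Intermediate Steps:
x(m, A) = -10/3 (x(m, A) = 2/3 + (1/3)*(-12) = 2/3 - 4 = -10/3)
J(f, M) = 0 (J(f, M) = -(M - M)/3 = -1/3*0 = 0)
h(j) = 1/(j + 1/(10 + j))
(h(395) + J(-159 + 244, x(18, 12))) - 107158 = ((10 + 395)/(1 + 395*(10 + 395)) + 0) - 107158 = (405/(1 + 395*405) + 0) - 107158 = (405/(1 + 159975) + 0) - 107158 = (405/159976 + 0) - 107158 = 405/159976 - 107158 = -17142707803/159976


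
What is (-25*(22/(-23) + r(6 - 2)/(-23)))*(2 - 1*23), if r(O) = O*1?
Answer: -13650/23 ≈ -593.48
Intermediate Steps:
r(O) = O
(-25*(22/(-23) + r(6 - 2)/(-23)))*(2 - 1*23) = (-25*(22/(-23) + (6 - 2)/(-23)))*(2 - 1*23) = (-25*(22*(-1/23) + 4*(-1/23)))*(2 - 23) = -25*(-22/23 - 4/23)*(-21) = -25*(-26/23)*(-21) = (650/23)*(-21) = -13650/23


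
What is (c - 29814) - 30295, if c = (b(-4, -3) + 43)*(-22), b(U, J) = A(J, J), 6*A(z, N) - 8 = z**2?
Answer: -183352/3 ≈ -61117.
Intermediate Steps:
A(z, N) = 4/3 + z**2/6
b(U, J) = 4/3 + J**2/6
c = -3025/3 (c = ((4/3 + (1/6)*(-3)**2) + 43)*(-22) = ((4/3 + (1/6)*9) + 43)*(-22) = ((4/3 + 3/2) + 43)*(-22) = (17/6 + 43)*(-22) = (275/6)*(-22) = -3025/3 ≈ -1008.3)
(c - 29814) - 30295 = (-3025/3 - 29814) - 30295 = -92467/3 - 30295 = -183352/3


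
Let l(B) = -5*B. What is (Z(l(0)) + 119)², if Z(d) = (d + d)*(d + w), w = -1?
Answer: 14161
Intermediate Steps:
Z(d) = 2*d*(-1 + d) (Z(d) = (d + d)*(d - 1) = (2*d)*(-1 + d) = 2*d*(-1 + d))
(Z(l(0)) + 119)² = (2*(-5*0)*(-1 - 5*0) + 119)² = (2*0*(-1 + 0) + 119)² = (2*0*(-1) + 119)² = (0 + 119)² = 119² = 14161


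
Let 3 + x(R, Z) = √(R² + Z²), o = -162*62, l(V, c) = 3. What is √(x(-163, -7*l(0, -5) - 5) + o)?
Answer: √(-10047 + √27245) ≈ 99.408*I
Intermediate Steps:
o = -10044
x(R, Z) = -3 + √(R² + Z²)
√(x(-163, -7*l(0, -5) - 5) + o) = √((-3 + √((-163)² + (-7*3 - 5)²)) - 10044) = √((-3 + √(26569 + (-21 - 5)²)) - 10044) = √((-3 + √(26569 + (-26)²)) - 10044) = √((-3 + √(26569 + 676)) - 10044) = √((-3 + √27245) - 10044) = √(-10047 + √27245)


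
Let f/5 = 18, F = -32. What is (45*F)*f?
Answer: -129600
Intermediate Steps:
f = 90 (f = 5*18 = 90)
(45*F)*f = (45*(-32))*90 = -1440*90 = -129600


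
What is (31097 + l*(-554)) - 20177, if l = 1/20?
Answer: 108923/10 ≈ 10892.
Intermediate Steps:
l = 1/20 ≈ 0.050000
(31097 + l*(-554)) - 20177 = (31097 + (1/20)*(-554)) - 20177 = (31097 - 277/10) - 20177 = 310693/10 - 20177 = 108923/10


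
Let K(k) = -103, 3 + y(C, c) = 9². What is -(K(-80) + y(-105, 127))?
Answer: 25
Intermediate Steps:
y(C, c) = 78 (y(C, c) = -3 + 9² = -3 + 81 = 78)
-(K(-80) + y(-105, 127)) = -(-103 + 78) = -1*(-25) = 25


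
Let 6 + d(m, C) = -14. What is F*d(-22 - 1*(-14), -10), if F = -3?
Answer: 60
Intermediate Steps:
d(m, C) = -20 (d(m, C) = -6 - 14 = -20)
F*d(-22 - 1*(-14), -10) = -3*(-20) = 60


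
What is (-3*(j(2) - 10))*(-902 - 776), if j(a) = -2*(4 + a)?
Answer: -110748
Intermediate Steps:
j(a) = -8 - 2*a
(-3*(j(2) - 10))*(-902 - 776) = (-3*((-8 - 2*2) - 10))*(-902 - 776) = -3*((-8 - 4) - 10)*(-1678) = -3*(-12 - 10)*(-1678) = -3*(-22)*(-1678) = 66*(-1678) = -110748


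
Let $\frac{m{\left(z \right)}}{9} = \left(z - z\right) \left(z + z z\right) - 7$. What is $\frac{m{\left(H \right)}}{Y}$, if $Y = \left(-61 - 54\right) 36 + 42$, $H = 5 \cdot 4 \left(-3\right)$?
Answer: $\frac{21}{1366} \approx 0.015373$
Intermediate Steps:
$H = -60$ ($H = 20 \left(-3\right) = -60$)
$Y = -4098$ ($Y = \left(-115\right) 36 + 42 = -4140 + 42 = -4098$)
$m{\left(z \right)} = -63$ ($m{\left(z \right)} = 9 \left(\left(z - z\right) \left(z + z z\right) - 7\right) = 9 \left(0 \left(z + z^{2}\right) - 7\right) = 9 \left(0 - 7\right) = 9 \left(-7\right) = -63$)
$\frac{m{\left(H \right)}}{Y} = - \frac{63}{-4098} = \left(-63\right) \left(- \frac{1}{4098}\right) = \frac{21}{1366}$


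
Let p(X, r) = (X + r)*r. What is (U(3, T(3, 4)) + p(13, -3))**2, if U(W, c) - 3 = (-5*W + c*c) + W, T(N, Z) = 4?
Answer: 529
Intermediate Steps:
p(X, r) = r*(X + r)
U(W, c) = 3 + c**2 - 4*W (U(W, c) = 3 + ((-5*W + c*c) + W) = 3 + ((-5*W + c**2) + W) = 3 + ((c**2 - 5*W) + W) = 3 + (c**2 - 4*W) = 3 + c**2 - 4*W)
(U(3, T(3, 4)) + p(13, -3))**2 = ((3 + 4**2 - 4*3) - 3*(13 - 3))**2 = ((3 + 16 - 12) - 3*10)**2 = (7 - 30)**2 = (-23)**2 = 529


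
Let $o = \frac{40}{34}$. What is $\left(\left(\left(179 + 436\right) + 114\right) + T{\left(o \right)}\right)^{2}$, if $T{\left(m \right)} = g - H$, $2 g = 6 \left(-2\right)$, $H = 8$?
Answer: $511225$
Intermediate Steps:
$g = -6$ ($g = \frac{6 \left(-2\right)}{2} = \frac{1}{2} \left(-12\right) = -6$)
$o = \frac{20}{17}$ ($o = 40 \cdot \frac{1}{34} = \frac{20}{17} \approx 1.1765$)
$T{\left(m \right)} = -14$ ($T{\left(m \right)} = -6 - 8 = -14$)
$\left(\left(\left(179 + 436\right) + 114\right) + T{\left(o \right)}\right)^{2} = \left(\left(\left(179 + 436\right) + 114\right) - 14\right)^{2} = \left(\left(615 + 114\right) - 14\right)^{2} = \left(729 - 14\right)^{2} = 715^{2} = 511225$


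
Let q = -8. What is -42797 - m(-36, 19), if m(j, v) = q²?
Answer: -42861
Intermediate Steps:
m(j, v) = 64 (m(j, v) = (-8)² = 64)
-42797 - m(-36, 19) = -42797 - 1*64 = -42797 - 64 = -42861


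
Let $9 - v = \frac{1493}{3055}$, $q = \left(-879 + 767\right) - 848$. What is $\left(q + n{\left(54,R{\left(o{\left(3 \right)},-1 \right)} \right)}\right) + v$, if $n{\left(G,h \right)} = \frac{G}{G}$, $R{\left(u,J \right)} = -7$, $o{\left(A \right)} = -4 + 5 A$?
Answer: $- \frac{2903743}{3055} \approx -950.49$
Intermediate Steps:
$n{\left(G,h \right)} = 1$
$q = -960$ ($q = -112 - 848 = -960$)
$v = \frac{26002}{3055}$ ($v = 9 - \frac{1493}{3055} = \frac{26002}{3055} \approx 8.5113$)
$\left(q + n{\left(54,R{\left(o{\left(3 \right)},-1 \right)} \right)}\right) + v = \left(-960 + 1\right) + \frac{26002}{3055} = -959 + \frac{26002}{3055} = - \frac{2903743}{3055}$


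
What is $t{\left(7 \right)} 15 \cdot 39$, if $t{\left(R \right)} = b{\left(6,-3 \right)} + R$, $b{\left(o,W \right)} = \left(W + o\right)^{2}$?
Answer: $9360$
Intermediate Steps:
$t{\left(R \right)} = 9 + R$ ($t{\left(R \right)} = \left(-3 + 6\right)^{2} + R = 3^{2} + R = 9 + R$)
$t{\left(7 \right)} 15 \cdot 39 = \left(9 + 7\right) 15 \cdot 39 = 16 \cdot 15 \cdot 39 = 240 \cdot 39 = 9360$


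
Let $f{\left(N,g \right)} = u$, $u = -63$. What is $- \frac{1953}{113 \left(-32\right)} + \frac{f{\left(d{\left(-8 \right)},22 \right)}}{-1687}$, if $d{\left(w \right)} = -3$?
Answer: $\frac{503217}{871456} \approx 0.57744$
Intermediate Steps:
$f{\left(N,g \right)} = -63$
$- \frac{1953}{113 \left(-32\right)} + \frac{f{\left(d{\left(-8 \right)},22 \right)}}{-1687} = - \frac{1953}{113 \left(-32\right)} - \frac{63}{-1687} = - \frac{1953}{-3616} - - \frac{9}{241} = \left(-1953\right) \left(- \frac{1}{3616}\right) + \frac{9}{241} = \frac{1953}{3616} + \frac{9}{241} = \frac{503217}{871456}$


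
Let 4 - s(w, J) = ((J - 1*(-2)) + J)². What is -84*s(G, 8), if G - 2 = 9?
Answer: 26880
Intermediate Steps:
G = 11 (G = 2 + 9 = 11)
s(w, J) = 4 - (2 + 2*J)² (s(w, J) = 4 - ((J - 1*(-2)) + J)² = 4 - ((J + 2) + J)² = 4 - ((2 + J) + J)² = 4 - (2 + 2*J)²)
-84*s(G, 8) = -84*(4 - 4*(1 + 8)²) = -84*(4 - 4*9²) = -84*(4 - 4*81) = -84*(4 - 324) = -84*(-320) = 26880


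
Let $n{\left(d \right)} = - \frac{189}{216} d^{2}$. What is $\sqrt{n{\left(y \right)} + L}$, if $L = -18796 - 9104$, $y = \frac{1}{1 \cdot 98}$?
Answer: $\frac{i \sqrt{4287225614}}{392} \approx 167.03 i$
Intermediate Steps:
$y = \frac{1}{98} \approx 0.010204$
$L = -27900$
$n{\left(d \right)} = - \frac{7 d^{2}}{8}$ ($n{\left(d \right)} = \left(-189\right) \frac{1}{216} d^{2} = - \frac{7 d^{2}}{8}$)
$\sqrt{n{\left(y \right)} + L} = \sqrt{- \frac{7}{8 \cdot 9604} - 27900} = \sqrt{\left(- \frac{7}{8}\right) \frac{1}{9604} - 27900} = \sqrt{- \frac{1}{10976} - 27900} = \sqrt{- \frac{306230401}{10976}} = \frac{i \sqrt{4287225614}}{392}$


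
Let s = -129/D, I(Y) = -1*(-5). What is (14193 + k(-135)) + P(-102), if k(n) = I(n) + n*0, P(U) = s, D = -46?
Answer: 653237/46 ≈ 14201.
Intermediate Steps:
I(Y) = 5
s = 129/46 (s = -129/(-46) = -129*(-1/46) = 129/46 ≈ 2.8043)
P(U) = 129/46
k(n) = 5 (k(n) = 5 + n*0 = 5 + 0 = 5)
(14193 + k(-135)) + P(-102) = (14193 + 5) + 129/46 = 14198 + 129/46 = 653237/46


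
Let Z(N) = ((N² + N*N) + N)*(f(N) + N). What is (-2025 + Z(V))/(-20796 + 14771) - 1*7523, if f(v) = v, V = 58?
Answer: -46111226/6025 ≈ -7653.3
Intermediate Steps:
Z(N) = 2*N*(N + 2*N²) (Z(N) = ((N² + N*N) + N)*(N + N) = ((N² + N²) + N)*(2*N) = (2*N² + N)*(2*N) = (N + 2*N²)*(2*N) = 2*N*(N + 2*N²))
(-2025 + Z(V))/(-20796 + 14771) - 1*7523 = (-2025 + 58²*(2 + 4*58))/(-20796 + 14771) - 1*7523 = (-2025 + 3364*(2 + 232))/(-6025) - 7523 = (-2025 + 3364*234)*(-1/6025) - 7523 = (-2025 + 787176)*(-1/6025) - 7523 = 785151*(-1/6025) - 7523 = -785151/6025 - 7523 = -46111226/6025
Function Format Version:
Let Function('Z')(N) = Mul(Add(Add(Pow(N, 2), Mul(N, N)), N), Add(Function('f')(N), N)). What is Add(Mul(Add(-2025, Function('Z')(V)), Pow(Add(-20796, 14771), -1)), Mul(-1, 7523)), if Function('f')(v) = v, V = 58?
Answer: Rational(-46111226, 6025) ≈ -7653.3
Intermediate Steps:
Function('Z')(N) = Mul(2, N, Add(N, Mul(2, Pow(N, 2)))) (Function('Z')(N) = Mul(Add(Add(Pow(N, 2), Mul(N, N)), N), Add(N, N)) = Mul(Add(Add(Pow(N, 2), Pow(N, 2)), N), Mul(2, N)) = Mul(Add(Mul(2, Pow(N, 2)), N), Mul(2, N)) = Mul(Add(N, Mul(2, Pow(N, 2))), Mul(2, N)) = Mul(2, N, Add(N, Mul(2, Pow(N, 2)))))
Add(Mul(Add(-2025, Function('Z')(V)), Pow(Add(-20796, 14771), -1)), Mul(-1, 7523)) = Add(Mul(Add(-2025, Mul(Pow(58, 2), Add(2, Mul(4, 58)))), Pow(Add(-20796, 14771), -1)), Mul(-1, 7523)) = Add(Mul(Add(-2025, Mul(3364, Add(2, 232))), Pow(-6025, -1)), -7523) = Add(Mul(Add(-2025, Mul(3364, 234)), Rational(-1, 6025)), -7523) = Add(Mul(Add(-2025, 787176), Rational(-1, 6025)), -7523) = Add(Mul(785151, Rational(-1, 6025)), -7523) = Add(Rational(-785151, 6025), -7523) = Rational(-46111226, 6025)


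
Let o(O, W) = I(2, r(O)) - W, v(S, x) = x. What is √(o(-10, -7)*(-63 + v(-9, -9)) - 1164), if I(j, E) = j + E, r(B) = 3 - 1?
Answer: 2*I*√489 ≈ 44.227*I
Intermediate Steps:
r(B) = 2
I(j, E) = E + j
o(O, W) = 4 - W (o(O, W) = (2 + 2) - W = 4 - W)
√(o(-10, -7)*(-63 + v(-9, -9)) - 1164) = √((4 - 1*(-7))*(-63 - 9) - 1164) = √((4 + 7)*(-72) - 1164) = √(11*(-72) - 1164) = √(-792 - 1164) = √(-1956) = 2*I*√489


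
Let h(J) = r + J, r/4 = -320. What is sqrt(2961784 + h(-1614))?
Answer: sqrt(2958890) ≈ 1720.1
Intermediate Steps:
r = -1280 (r = 4*(-320) = -1280)
h(J) = -1280 + J
sqrt(2961784 + h(-1614)) = sqrt(2961784 + (-1280 - 1614)) = sqrt(2961784 - 2894) = sqrt(2958890)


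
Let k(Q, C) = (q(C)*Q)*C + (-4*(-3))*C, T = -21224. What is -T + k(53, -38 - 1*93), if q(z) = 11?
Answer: -56721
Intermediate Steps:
k(Q, C) = 12*C + 11*C*Q (k(Q, C) = (11*Q)*C + (-4*(-3))*C = 11*C*Q + 12*C = 12*C + 11*C*Q)
-T + k(53, -38 - 1*93) = -1*(-21224) + (-38 - 1*93)*(12 + 11*53) = 21224 + (-38 - 93)*(12 + 583) = 21224 - 131*595 = 21224 - 77945 = -56721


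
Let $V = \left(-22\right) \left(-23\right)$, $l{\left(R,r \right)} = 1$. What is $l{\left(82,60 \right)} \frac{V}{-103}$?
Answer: $- \frac{506}{103} \approx -4.9126$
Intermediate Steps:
$V = 506$
$l{\left(82,60 \right)} \frac{V}{-103} = 1 \frac{506}{-103} = 1 \cdot 506 \left(- \frac{1}{103}\right) = 1 \left(- \frac{506}{103}\right) = - \frac{506}{103}$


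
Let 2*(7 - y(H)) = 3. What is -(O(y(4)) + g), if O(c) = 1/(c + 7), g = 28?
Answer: -702/25 ≈ -28.080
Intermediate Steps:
y(H) = 11/2 (y(H) = 7 - ½*3 = 7 - 3/2 = 11/2)
O(c) = 1/(7 + c)
-(O(y(4)) + g) = -(1/(7 + 11/2) + 28) = -(1/(25/2) + 28) = -(2/25 + 28) = -1*702/25 = -702/25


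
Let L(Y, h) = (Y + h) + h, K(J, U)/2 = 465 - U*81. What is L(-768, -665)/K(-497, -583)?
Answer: -1049/47688 ≈ -0.021997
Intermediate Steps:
K(J, U) = 930 - 162*U (K(J, U) = 2*(465 - U*81) = 2*(465 - 81*U) = 930 - 162*U)
L(Y, h) = Y + 2*h
L(-768, -665)/K(-497, -583) = (-768 + 2*(-665))/(930 - 162*(-583)) = (-768 - 1330)/(930 + 94446) = -2098/95376 = -2098*1/95376 = -1049/47688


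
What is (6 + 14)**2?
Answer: 400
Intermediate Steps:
(6 + 14)**2 = 20**2 = 400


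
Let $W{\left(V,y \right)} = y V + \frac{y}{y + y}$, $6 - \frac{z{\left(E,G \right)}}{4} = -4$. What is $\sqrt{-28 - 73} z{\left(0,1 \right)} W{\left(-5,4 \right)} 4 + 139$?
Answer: $139 - 3120 i \sqrt{101} \approx 139.0 - 31356.0 i$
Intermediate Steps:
$z{\left(E,G \right)} = 40$ ($z{\left(E,G \right)} = 24 - -16 = 24 + 16 = 40$)
$W{\left(V,y \right)} = \frac{1}{2} + V y$ ($W{\left(V,y \right)} = V y + \frac{y}{2 y} = V y + \frac{1}{2 y} y = V y + \frac{1}{2} = \frac{1}{2} + V y$)
$\sqrt{-28 - 73} z{\left(0,1 \right)} W{\left(-5,4 \right)} 4 + 139 = \sqrt{-28 - 73} \cdot 40 \left(\frac{1}{2} - 20\right) 4 + 139 = \sqrt{-101} \cdot 40 \left(\frac{1}{2} - 20\right) 4 + 139 = i \sqrt{101} \cdot 40 \left(- \frac{39}{2}\right) 4 + 139 = i \sqrt{101} \left(\left(-780\right) 4\right) + 139 = i \sqrt{101} \left(-3120\right) + 139 = - 3120 i \sqrt{101} + 139 = 139 - 3120 i \sqrt{101}$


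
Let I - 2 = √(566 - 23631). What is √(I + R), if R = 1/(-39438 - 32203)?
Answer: √(10264794121 + 5132432881*I*√23065)/71641 ≈ 8.7717 + 8.6569*I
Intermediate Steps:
I = 2 + I*√23065 (I = 2 + √(566 - 23631) = 2 + √(-23065) = 2 + I*√23065 ≈ 2.0 + 151.87*I)
R = -1/71641 (R = 1/(-71641) = -1/71641 ≈ -1.3958e-5)
√(I + R) = √((2 + I*√23065) - 1/71641) = √(143281/71641 + I*√23065)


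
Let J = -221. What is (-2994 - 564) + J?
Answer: -3779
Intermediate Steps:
(-2994 - 564) + J = (-2994 - 564) - 221 = -3558 - 221 = -3779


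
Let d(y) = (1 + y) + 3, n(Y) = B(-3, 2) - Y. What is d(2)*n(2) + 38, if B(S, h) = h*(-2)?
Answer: 2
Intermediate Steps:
B(S, h) = -2*h
n(Y) = -4 - Y (n(Y) = -2*2 - Y = -4 - Y)
d(y) = 4 + y
d(2)*n(2) + 38 = (4 + 2)*(-4 - 1*2) + 38 = 6*(-4 - 2) + 38 = 6*(-6) + 38 = -36 + 38 = 2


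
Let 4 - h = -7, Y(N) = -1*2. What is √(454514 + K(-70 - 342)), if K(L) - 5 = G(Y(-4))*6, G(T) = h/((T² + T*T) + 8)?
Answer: √7272370/4 ≈ 674.18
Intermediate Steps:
Y(N) = -2
h = 11 (h = 4 - 1*(-7) = 4 + 7 = 11)
G(T) = 11/(8 + 2*T²) (G(T) = 11/((T² + T*T) + 8) = 11/((T² + T²) + 8) = 11/(2*T² + 8) = 11/(8 + 2*T²))
K(L) = 73/8 (K(L) = 5 + (11/(2*(4 + (-2)²)))*6 = 5 + (11/(2*(4 + 4)))*6 = 5 + ((11/2)/8)*6 = 5 + ((11/2)*(⅛))*6 = 5 + (11/16)*6 = 5 + 33/8 = 73/8)
√(454514 + K(-70 - 342)) = √(454514 + 73/8) = √(3636185/8) = √7272370/4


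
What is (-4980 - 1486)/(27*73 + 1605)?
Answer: -3233/1788 ≈ -1.8082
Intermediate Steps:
(-4980 - 1486)/(27*73 + 1605) = -6466/(1971 + 1605) = -6466/3576 = -6466*1/3576 = -3233/1788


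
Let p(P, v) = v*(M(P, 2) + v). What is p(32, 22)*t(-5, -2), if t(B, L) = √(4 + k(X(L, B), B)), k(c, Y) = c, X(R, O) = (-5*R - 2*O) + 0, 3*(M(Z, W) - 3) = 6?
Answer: 1188*√6 ≈ 2910.0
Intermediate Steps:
M(Z, W) = 5 (M(Z, W) = 3 + (⅓)*6 = 3 + 2 = 5)
X(R, O) = -5*R - 2*O
p(P, v) = v*(5 + v)
t(B, L) = √(4 - 5*L - 2*B) (t(B, L) = √(4 + (-5*L - 2*B)) = √(4 - 5*L - 2*B))
p(32, 22)*t(-5, -2) = (22*(5 + 22))*√(4 - 5*(-2) - 2*(-5)) = (22*27)*√(4 + 10 + 10) = 594*√24 = 594*(2*√6) = 1188*√6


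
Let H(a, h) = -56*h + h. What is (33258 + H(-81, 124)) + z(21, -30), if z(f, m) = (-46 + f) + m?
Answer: 26383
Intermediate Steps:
z(f, m) = -46 + f + m
H(a, h) = -55*h
(33258 + H(-81, 124)) + z(21, -30) = (33258 - 55*124) + (-46 + 21 - 30) = (33258 - 6820) - 55 = 26438 - 55 = 26383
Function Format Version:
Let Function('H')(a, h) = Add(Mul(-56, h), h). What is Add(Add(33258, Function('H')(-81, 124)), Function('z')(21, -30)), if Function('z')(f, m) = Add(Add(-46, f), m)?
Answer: 26383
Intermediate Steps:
Function('z')(f, m) = Add(-46, f, m)
Function('H')(a, h) = Mul(-55, h)
Add(Add(33258, Function('H')(-81, 124)), Function('z')(21, -30)) = Add(Add(33258, Mul(-55, 124)), Add(-46, 21, -30)) = Add(Add(33258, -6820), -55) = Add(26438, -55) = 26383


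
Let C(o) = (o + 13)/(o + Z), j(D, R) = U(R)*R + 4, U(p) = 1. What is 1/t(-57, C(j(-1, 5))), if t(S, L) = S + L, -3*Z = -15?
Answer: -7/388 ≈ -0.018041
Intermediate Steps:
Z = 5 (Z = -⅓*(-15) = 5)
j(D, R) = 4 + R (j(D, R) = 1*R + 4 = R + 4 = 4 + R)
C(o) = (13 + o)/(5 + o) (C(o) = (o + 13)/(o + 5) = (13 + o)/(5 + o))
t(S, L) = L + S
1/t(-57, C(j(-1, 5))) = 1/((13 + (4 + 5))/(5 + (4 + 5)) - 57) = 1/((13 + 9)/(5 + 9) - 57) = 1/(22/14 - 57) = 1/((1/14)*22 - 57) = 1/(11/7 - 57) = 1/(-388/7) = -7/388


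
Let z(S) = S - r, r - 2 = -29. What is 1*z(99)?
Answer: 126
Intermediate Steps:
r = -27 (r = 2 - 29 = -27)
z(S) = 27 + S (z(S) = S - 1*(-27) = S + 27 = 27 + S)
1*z(99) = 1*(27 + 99) = 1*126 = 126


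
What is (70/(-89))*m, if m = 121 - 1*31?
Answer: -6300/89 ≈ -70.786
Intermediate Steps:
m = 90 (m = 121 - 31 = 90)
(70/(-89))*m = (70/(-89))*90 = (70*(-1/89))*90 = -70/89*90 = -6300/89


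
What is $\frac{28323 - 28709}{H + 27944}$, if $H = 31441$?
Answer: $- \frac{386}{59385} \approx -0.0065$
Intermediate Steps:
$\frac{28323 - 28709}{H + 27944} = \frac{28323 - 28709}{31441 + 27944} = - \frac{386}{59385}$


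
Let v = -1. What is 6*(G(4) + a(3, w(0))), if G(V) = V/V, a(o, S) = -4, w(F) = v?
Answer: -18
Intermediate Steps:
w(F) = -1
G(V) = 1
6*(G(4) + a(3, w(0))) = 6*(1 - 4) = 6*(-3) = -18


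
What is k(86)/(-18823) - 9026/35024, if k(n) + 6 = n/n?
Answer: -84860639/329628376 ≈ -0.25744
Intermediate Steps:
k(n) = -5 (k(n) = -6 + n/n = -6 + 1 = -5)
k(86)/(-18823) - 9026/35024 = -5/(-18823) - 9026/35024 = -5*(-1/18823) - 9026*1/35024 = 5/18823 - 4513/17512 = -84860639/329628376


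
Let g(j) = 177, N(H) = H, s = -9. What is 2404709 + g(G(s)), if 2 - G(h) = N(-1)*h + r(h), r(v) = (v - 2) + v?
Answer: 2404886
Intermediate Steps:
r(v) = -2 + 2*v (r(v) = (-2 + v) + v = -2 + 2*v)
G(h) = 4 - h (G(h) = 2 - (-h + (-2 + 2*h)) = 2 - (-2 + h) = 2 + (2 - h) = 4 - h)
2404709 + g(G(s)) = 2404709 + 177 = 2404886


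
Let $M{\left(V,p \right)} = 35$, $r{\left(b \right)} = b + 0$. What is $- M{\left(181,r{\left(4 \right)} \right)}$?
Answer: $-35$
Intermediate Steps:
$r{\left(b \right)} = b$
$- M{\left(181,r{\left(4 \right)} \right)} = \left(-1\right) 35 = -35$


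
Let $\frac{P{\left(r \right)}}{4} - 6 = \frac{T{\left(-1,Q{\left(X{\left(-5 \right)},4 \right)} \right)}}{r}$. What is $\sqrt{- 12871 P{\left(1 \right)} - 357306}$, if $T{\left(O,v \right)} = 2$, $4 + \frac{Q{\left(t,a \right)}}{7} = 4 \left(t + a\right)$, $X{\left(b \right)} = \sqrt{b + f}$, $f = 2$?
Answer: $i \sqrt{769178} \approx 877.03 i$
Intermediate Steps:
$X{\left(b \right)} = \sqrt{2 + b}$ ($X{\left(b \right)} = \sqrt{b + 2} = \sqrt{2 + b}$)
$Q{\left(t,a \right)} = -28 + 28 a + 28 t$ ($Q{\left(t,a \right)} = -28 + 7 \cdot 4 \left(t + a\right) = -28 + 7 \cdot 4 \left(a + t\right) = -28 + 7 \left(4 a + 4 t\right) = -28 + \left(28 a + 28 t\right) = -28 + 28 a + 28 t$)
$P{\left(r \right)} = 24 + \frac{8}{r}$ ($P{\left(r \right)} = 24 + 4 \frac{2}{r} = 24 + \frac{8}{r}$)
$\sqrt{- 12871 P{\left(1 \right)} - 357306} = \sqrt{- 12871 \left(24 + \frac{8}{1}\right) - 357306} = \sqrt{- 12871 \left(24 + 8 \cdot 1\right) - 357306} = \sqrt{- 12871 \left(24 + 8\right) - 357306} = \sqrt{\left(-12871\right) 32 - 357306} = \sqrt{-411872 - 357306} = \sqrt{-769178} = i \sqrt{769178}$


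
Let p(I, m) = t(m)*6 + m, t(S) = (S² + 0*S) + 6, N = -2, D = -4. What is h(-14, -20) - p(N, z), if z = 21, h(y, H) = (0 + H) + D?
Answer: -2727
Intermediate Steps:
h(y, H) = -4 + H (h(y, H) = (0 + H) - 4 = H - 4 = -4 + H)
t(S) = 6 + S² (t(S) = (S² + 0) + 6 = S² + 6 = 6 + S²)
p(I, m) = 36 + m + 6*m² (p(I, m) = (6 + m²)*6 + m = (36 + 6*m²) + m = 36 + m + 6*m²)
h(-14, -20) - p(N, z) = (-4 - 20) - (36 + 21 + 6*21²) = -24 - (36 + 21 + 6*441) = -24 - (36 + 21 + 2646) = -24 - 1*2703 = -24 - 2703 = -2727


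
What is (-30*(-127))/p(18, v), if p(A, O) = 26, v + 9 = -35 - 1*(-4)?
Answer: 1905/13 ≈ 146.54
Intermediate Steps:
v = -40 (v = -9 + (-35 - 1*(-4)) = -9 + (-35 + 4) = -9 - 31 = -40)
(-30*(-127))/p(18, v) = -30*(-127)/26 = 3810*(1/26) = 1905/13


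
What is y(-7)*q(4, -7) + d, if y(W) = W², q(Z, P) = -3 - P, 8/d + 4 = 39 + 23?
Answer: 5688/29 ≈ 196.14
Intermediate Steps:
d = 4/29 (d = 8/(-4 + (39 + 23)) = 8/(-4 + 62) = 8/58 = 8*(1/58) = 4/29 ≈ 0.13793)
y(-7)*q(4, -7) + d = (-7)²*(-3 - 1*(-7)) + 4/29 = 49*(-3 + 7) + 4/29 = 49*4 + 4/29 = 196 + 4/29 = 5688/29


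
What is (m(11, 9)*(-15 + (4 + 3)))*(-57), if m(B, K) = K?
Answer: 4104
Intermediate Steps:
(m(11, 9)*(-15 + (4 + 3)))*(-57) = (9*(-15 + (4 + 3)))*(-57) = (9*(-15 + 7))*(-57) = (9*(-8))*(-57) = -72*(-57) = 4104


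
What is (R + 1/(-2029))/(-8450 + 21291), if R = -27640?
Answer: -56081561/26054389 ≈ -2.1525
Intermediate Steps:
(R + 1/(-2029))/(-8450 + 21291) = (-27640 + 1/(-2029))/(-8450 + 21291) = (-27640 - 1/2029)/12841 = -56081561/2029*1/12841 = -56081561/26054389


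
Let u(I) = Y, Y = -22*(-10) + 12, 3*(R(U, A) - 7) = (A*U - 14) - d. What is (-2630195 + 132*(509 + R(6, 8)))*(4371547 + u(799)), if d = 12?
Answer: -11196628773585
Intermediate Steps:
R(U, A) = -5/3 + A*U/3 (R(U, A) = 7 + ((A*U - 14) - 1*12)/3 = 7 + ((-14 + A*U) - 12)/3 = 7 + (-26 + A*U)/3 = 7 + (-26/3 + A*U/3) = -5/3 + A*U/3)
Y = 232 (Y = 220 + 12 = 232)
u(I) = 232
(-2630195 + 132*(509 + R(6, 8)))*(4371547 + u(799)) = (-2630195 + 132*(509 + (-5/3 + (1/3)*8*6)))*(4371547 + 232) = (-2630195 + 132*(509 + (-5/3 + 16)))*4371779 = (-2630195 + 132*(509 + 43/3))*4371779 = (-2630195 + 132*(1570/3))*4371779 = (-2630195 + 69080)*4371779 = -2561115*4371779 = -11196628773585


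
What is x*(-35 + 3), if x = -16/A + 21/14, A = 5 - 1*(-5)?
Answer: 16/5 ≈ 3.2000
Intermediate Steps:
A = 10 (A = 5 + 5 = 10)
x = -⅒ (x = -16/10 + 21/14 = -16*⅒ + 21*(1/14) = -8/5 + 3/2 = -⅒ ≈ -0.10000)
x*(-35 + 3) = -(-35 + 3)/10 = -⅒*(-32) = 16/5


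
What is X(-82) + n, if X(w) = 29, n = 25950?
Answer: 25979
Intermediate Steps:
X(-82) + n = 29 + 25950 = 25979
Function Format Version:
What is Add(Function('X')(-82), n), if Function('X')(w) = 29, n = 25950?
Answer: 25979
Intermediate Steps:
Add(Function('X')(-82), n) = Add(29, 25950) = 25979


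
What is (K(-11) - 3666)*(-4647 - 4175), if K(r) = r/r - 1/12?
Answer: 194000191/6 ≈ 3.2333e+7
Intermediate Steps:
K(r) = 11/12 (K(r) = 1 - 1*1/12 = 1 - 1/12 = 11/12)
(K(-11) - 3666)*(-4647 - 4175) = (11/12 - 3666)*(-4647 - 4175) = -43981/12*(-8822) = 194000191/6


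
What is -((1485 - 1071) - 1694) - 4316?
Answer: -3036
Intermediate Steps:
-((1485 - 1071) - 1694) - 4316 = -(414 - 1694) - 4316 = -1*(-1280) - 4316 = 1280 - 4316 = -3036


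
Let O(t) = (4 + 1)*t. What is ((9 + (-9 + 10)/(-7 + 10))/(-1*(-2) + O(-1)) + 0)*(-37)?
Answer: 1036/9 ≈ 115.11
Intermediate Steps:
O(t) = 5*t
((9 + (-9 + 10)/(-7 + 10))/(-1*(-2) + O(-1)) + 0)*(-37) = ((9 + (-9 + 10)/(-7 + 10))/(-1*(-2) + 5*(-1)) + 0)*(-37) = ((9 + 1/3)/(2 - 5) + 0)*(-37) = ((9 + 1*(1/3))/(-3) + 0)*(-37) = ((9 + 1/3)*(-1/3) + 0)*(-37) = ((28/3)*(-1/3) + 0)*(-37) = (-28/9 + 0)*(-37) = -28/9*(-37) = 1036/9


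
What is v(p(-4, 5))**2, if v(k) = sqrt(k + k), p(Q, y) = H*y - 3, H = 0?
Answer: -6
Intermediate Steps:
p(Q, y) = -3 (p(Q, y) = 0*y - 3 = 0 - 3 = -3)
v(k) = sqrt(2)*sqrt(k) (v(k) = sqrt(2*k) = sqrt(2)*sqrt(k))
v(p(-4, 5))**2 = (sqrt(2)*sqrt(-3))**2 = (sqrt(2)*(I*sqrt(3)))**2 = (I*sqrt(6))**2 = -6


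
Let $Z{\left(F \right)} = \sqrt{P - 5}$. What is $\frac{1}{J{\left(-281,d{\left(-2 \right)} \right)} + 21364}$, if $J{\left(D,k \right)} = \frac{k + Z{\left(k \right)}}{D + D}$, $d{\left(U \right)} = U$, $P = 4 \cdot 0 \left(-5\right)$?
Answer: $\frac{1349538468}{28831544632981} + \frac{562 i \sqrt{5}}{144157723164905} \approx 4.6808 \cdot 10^{-5} + 8.7173 \cdot 10^{-12} i$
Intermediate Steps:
$P = 0$ ($P = 0 \left(-5\right) = 0$)
$Z{\left(F \right)} = i \sqrt{5}$ ($Z{\left(F \right)} = \sqrt{0 - 5} = \sqrt{-5} = i \sqrt{5}$)
$J{\left(D,k \right)} = \frac{k + i \sqrt{5}}{2 D}$ ($J{\left(D,k \right)} = \frac{k + i \sqrt{5}}{D + D} = \frac{k + i \sqrt{5}}{2 D}$)
$\frac{1}{J{\left(-281,d{\left(-2 \right)} \right)} + 21364} = \frac{1}{\frac{-2 + i \sqrt{5}}{2 \left(-281\right)} + 21364} = \frac{1}{\frac{1}{2} \left(- \frac{1}{281}\right) \left(-2 + i \sqrt{5}\right) + 21364} = \frac{1}{\left(\frac{1}{281} - \frac{i \sqrt{5}}{562}\right) + 21364} = \frac{1}{\frac{6003285}{281} - \frac{i \sqrt{5}}{562}}$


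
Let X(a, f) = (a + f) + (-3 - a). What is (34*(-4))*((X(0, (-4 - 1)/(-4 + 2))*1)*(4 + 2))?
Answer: 408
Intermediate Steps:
X(a, f) = -3 + f
(34*(-4))*((X(0, (-4 - 1)/(-4 + 2))*1)*(4 + 2)) = (34*(-4))*(((-3 + (-4 - 1)/(-4 + 2))*1)*(4 + 2)) = -136*(-3 - 5/(-2))*1*6 = -136*(-3 - 5*(-½))*1*6 = -136*(-3 + 5/2)*1*6 = -136*(-½*1)*6 = -(-68)*6 = -136*(-3) = 408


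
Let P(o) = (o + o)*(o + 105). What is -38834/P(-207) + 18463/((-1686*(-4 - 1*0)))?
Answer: 43146589/23732136 ≈ 1.8181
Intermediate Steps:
P(o) = 2*o*(105 + o) (P(o) = (2*o)*(105 + o) = 2*o*(105 + o))
-38834/P(-207) + 18463/((-1686*(-4 - 1*0))) = -38834*(-1/(414*(105 - 207))) + 18463/((-1686*(-4 - 1*0))) = -38834/(2*(-207)*(-102)) + 18463/((-1686*(-4 + 0))) = -38834/42228 + 18463/((-1686*(-4))) = -38834*1/42228 + 18463/6744 = -19417/21114 + 18463*(1/6744) = -19417/21114 + 18463/6744 = 43146589/23732136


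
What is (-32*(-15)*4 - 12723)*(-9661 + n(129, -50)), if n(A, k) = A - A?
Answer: 104367783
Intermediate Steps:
n(A, k) = 0
(-32*(-15)*4 - 12723)*(-9661 + n(129, -50)) = (-32*(-15)*4 - 12723)*(-9661 + 0) = (480*4 - 12723)*(-9661) = (1920 - 12723)*(-9661) = -10803*(-9661) = 104367783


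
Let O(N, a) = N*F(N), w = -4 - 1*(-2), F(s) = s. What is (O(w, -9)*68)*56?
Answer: 15232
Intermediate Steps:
w = -2 (w = -4 + 2 = -2)
O(N, a) = N² (O(N, a) = N*N = N²)
(O(w, -9)*68)*56 = ((-2)²*68)*56 = (4*68)*56 = 272*56 = 15232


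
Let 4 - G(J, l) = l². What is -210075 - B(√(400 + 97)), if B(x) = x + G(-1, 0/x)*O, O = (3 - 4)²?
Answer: -210079 - √497 ≈ -2.1010e+5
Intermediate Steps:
G(J, l) = 4 - l²
O = 1 (O = (-1)² = 1)
B(x) = 4 + x (B(x) = x + (4 - (0/x)²)*1 = x + (4 - 1*0²)*1 = x + (4 - 1*0)*1 = x + (4 + 0)*1 = x + 4*1 = x + 4 = 4 + x)
-210075 - B(√(400 + 97)) = -210075 - (4 + √(400 + 97)) = -210075 - (4 + √497) = -210075 + (-4 - √497) = -210079 - √497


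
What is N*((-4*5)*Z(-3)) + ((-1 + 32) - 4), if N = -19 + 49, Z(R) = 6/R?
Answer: 1227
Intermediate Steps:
N = 30
N*((-4*5)*Z(-3)) + ((-1 + 32) - 4) = 30*((-4*5)*(6/(-3))) + ((-1 + 32) - 4) = 30*(-120*(-1)/3) + (31 - 4) = 30*(-20*(-2)) + 27 = 30*40 + 27 = 1200 + 27 = 1227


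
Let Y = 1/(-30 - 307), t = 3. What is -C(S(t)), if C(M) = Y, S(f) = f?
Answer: 1/337 ≈ 0.0029674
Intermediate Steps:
Y = -1/337 (Y = 1/(-337) = -1/337 ≈ -0.0029674)
C(M) = -1/337
-C(S(t)) = -1*(-1/337) = 1/337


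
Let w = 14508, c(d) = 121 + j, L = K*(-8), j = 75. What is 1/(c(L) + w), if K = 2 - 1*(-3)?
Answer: 1/14704 ≈ 6.8009e-5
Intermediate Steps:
K = 5 (K = 2 + 3 = 5)
L = -40 (L = 5*(-8) = -40)
c(d) = 196 (c(d) = 121 + 75 = 196)
1/(c(L) + w) = 1/(196 + 14508) = 1/14704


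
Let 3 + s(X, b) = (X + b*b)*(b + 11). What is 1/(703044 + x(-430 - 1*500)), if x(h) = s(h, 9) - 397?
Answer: 1/685664 ≈ 1.4584e-6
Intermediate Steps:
s(X, b) = -3 + (11 + b)*(X + b²) (s(X, b) = -3 + (X + b*b)*(b + 11) = -3 + (X + b²)*(11 + b) = -3 + (11 + b)*(X + b²))
x(h) = 1220 + 20*h (x(h) = (-3 + 9³ + 11*h + 11*9² + h*9) - 397 = (-3 + 729 + 11*h + 11*81 + 9*h) - 397 = (-3 + 729 + 11*h + 891 + 9*h) - 397 = (1617 + 20*h) - 397 = 1220 + 20*h)
1/(703044 + x(-430 - 1*500)) = 1/(703044 + (1220 + 20*(-430 - 1*500))) = 1/(703044 + (1220 + 20*(-430 - 500))) = 1/(703044 + (1220 + 20*(-930))) = 1/(703044 + (1220 - 18600)) = 1/(703044 - 17380) = 1/685664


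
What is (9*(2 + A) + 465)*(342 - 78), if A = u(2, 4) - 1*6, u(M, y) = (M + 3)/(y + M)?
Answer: 115236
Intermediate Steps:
u(M, y) = (3 + M)/(M + y)
A = -31/6 (A = (3 + 2)/(2 + 4) - 1*6 = 5/6 - 6 = (⅙)*5 - 6 = ⅚ - 6 = -31/6 ≈ -5.1667)
(9*(2 + A) + 465)*(342 - 78) = (9*(2 - 31/6) + 465)*(342 - 78) = (9*(-19/6) + 465)*264 = (-57/2 + 465)*264 = (873/2)*264 = 115236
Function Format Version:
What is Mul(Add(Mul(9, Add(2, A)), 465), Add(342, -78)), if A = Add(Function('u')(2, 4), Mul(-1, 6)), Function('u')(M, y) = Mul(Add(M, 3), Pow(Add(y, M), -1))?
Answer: 115236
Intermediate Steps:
Function('u')(M, y) = Mul(Pow(Add(M, y), -1), Add(3, M)) (Function('u')(M, y) = Mul(Add(3, M), Pow(Add(M, y), -1)) = Mul(Pow(Add(M, y), -1), Add(3, M)))
A = Rational(-31, 6) (A = Add(Mul(Pow(Add(2, 4), -1), Add(3, 2)), Mul(-1, 6)) = Add(Mul(Pow(6, -1), 5), -6) = Add(Mul(Rational(1, 6), 5), -6) = Add(Rational(5, 6), -6) = Rational(-31, 6) ≈ -5.1667)
Mul(Add(Mul(9, Add(2, A)), 465), Add(342, -78)) = Mul(Add(Mul(9, Add(2, Rational(-31, 6))), 465), Add(342, -78)) = Mul(Add(Mul(9, Rational(-19, 6)), 465), 264) = Mul(Add(Rational(-57, 2), 465), 264) = Mul(Rational(873, 2), 264) = 115236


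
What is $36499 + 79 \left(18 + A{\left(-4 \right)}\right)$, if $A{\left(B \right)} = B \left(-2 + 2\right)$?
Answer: $37921$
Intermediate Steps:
$A{\left(B \right)} = 0$ ($A{\left(B \right)} = B 0 = 0$)
$36499 + 79 \left(18 + A{\left(-4 \right)}\right) = 36499 + 79 \left(18 + 0\right) = 36499 + 79 \cdot 18 = 36499 + 1422 = 37921$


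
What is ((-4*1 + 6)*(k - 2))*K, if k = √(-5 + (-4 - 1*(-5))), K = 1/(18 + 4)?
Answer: -2/11 + 2*I/11 ≈ -0.18182 + 0.18182*I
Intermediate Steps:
K = 1/22 ≈ 0.045455
k = 2*I (k = √(-5 + (-4 + 5)) = √(-5 + 1) = √(-4) = 2*I ≈ 2.0*I)
((-4*1 + 6)*(k - 2))*K = ((-4*1 + 6)*(2*I - 2))*(1/22) = ((-4 + 6)*(-2 + 2*I))*(1/22) = (2*(-2 + 2*I))*(1/22) = (-4 + 4*I)*(1/22) = -2/11 + 2*I/11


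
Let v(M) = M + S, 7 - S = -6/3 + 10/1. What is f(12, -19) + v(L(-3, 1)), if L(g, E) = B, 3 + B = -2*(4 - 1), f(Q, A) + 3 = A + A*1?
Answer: -51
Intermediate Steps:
f(Q, A) = -3 + 2*A (f(Q, A) = -3 + (A + A*1) = -3 + (A + A) = -3 + 2*A)
S = -1 (S = 7 - (-6/3 + 10/1) = 7 - (-6*⅓ + 10*1) = 7 - (-2 + 10) = 7 - 1*8 = 7 - 8 = -1)
B = -9 (B = -3 - 2*(4 - 1) = -3 - 2*3 = -3 - 6 = -9)
L(g, E) = -9
v(M) = -1 + M (v(M) = M - 1 = -1 + M)
f(12, -19) + v(L(-3, 1)) = (-3 + 2*(-19)) + (-1 - 9) = (-3 - 38) - 10 = -41 - 10 = -51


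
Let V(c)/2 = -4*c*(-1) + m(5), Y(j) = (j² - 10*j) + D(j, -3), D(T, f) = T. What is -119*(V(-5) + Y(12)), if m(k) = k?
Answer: -714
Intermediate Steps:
Y(j) = j² - 9*j (Y(j) = (j² - 10*j) + j = j² - 9*j)
V(c) = 10 + 8*c (V(c) = 2*(-4*c*(-1) + 5) = 2*(4*c + 5) = 2*(5 + 4*c) = 10 + 8*c)
-119*(V(-5) + Y(12)) = -119*((10 + 8*(-5)) + 12*(-9 + 12)) = -119*((10 - 40) + 12*3) = -119*(-30 + 36) = -119*6 = -714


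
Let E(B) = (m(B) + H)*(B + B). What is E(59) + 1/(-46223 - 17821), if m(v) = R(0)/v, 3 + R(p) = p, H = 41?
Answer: 309460607/64044 ≈ 4832.0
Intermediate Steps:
R(p) = -3 + p
m(v) = -3/v (m(v) = (-3 + 0)/v = -3/v)
E(B) = 2*B*(41 - 3/B) (E(B) = (-3/B + 41)*(B + B) = (41 - 3/B)*(2*B) = 2*B*(41 - 3/B))
E(59) + 1/(-46223 - 17821) = (-6 + 82*59) + 1/(-46223 - 17821) = (-6 + 4838) + 1/(-64044) = 4832 - 1/64044 = 309460607/64044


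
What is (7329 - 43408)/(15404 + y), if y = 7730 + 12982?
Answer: -36079/36116 ≈ -0.99898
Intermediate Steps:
y = 20712
(7329 - 43408)/(15404 + y) = (7329 - 43408)/(15404 + 20712) = -36079/36116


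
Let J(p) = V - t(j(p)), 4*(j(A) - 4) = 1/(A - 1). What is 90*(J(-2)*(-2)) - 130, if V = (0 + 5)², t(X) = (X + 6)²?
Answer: 52285/4 ≈ 13071.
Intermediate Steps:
j(A) = 4 + 1/(4*(-1 + A)) (j(A) = 4 + 1/(4*(A - 1)) = 4 + 1/(4*(-1 + A)))
t(X) = (6 + X)²
V = 25 (V = 5² = 25)
J(p) = 25 - (6 + (-15 + 16*p)/(4*(-1 + p)))²
90*(J(-2)*(-2)) - 130 = 90*((25 - (-39 + 40*(-2))²/(16*(-1 - 2)²))*(-2)) - 130 = 90*((25 - 1/16*(-39 - 80)²/(-3)²)*(-2)) - 130 = 90*((25 - 1/16*⅑*(-119)²)*(-2)) - 130 = 90*((25 - 1/16*⅑*14161)*(-2)) - 130 = 90*((25 - 14161/144)*(-2)) - 130 = 90*(-10561/144*(-2)) - 130 = 90*(10561/72) - 130 = 52805/4 - 130 = 52285/4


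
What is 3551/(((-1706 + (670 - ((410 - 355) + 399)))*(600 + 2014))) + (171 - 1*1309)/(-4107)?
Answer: 4417766723/15996190020 ≈ 0.27618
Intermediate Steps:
3551/(((-1706 + (670 - ((410 - 355) + 399)))*(600 + 2014))) + (171 - 1*1309)/(-4107) = 3551/(((-1706 + (670 - (55 + 399)))*2614)) + (171 - 1309)*(-1/4107) = 3551/(((-1706 + (670 - 1*454))*2614)) - 1138*(-1/4107) = 3551/(((-1706 + (670 - 454))*2614)) + 1138/4107 = 3551/(((-1706 + 216)*2614)) + 1138/4107 = 3551/((-1490*2614)) + 1138/4107 = 3551/(-3894860) + 1138/4107 = 3551*(-1/3894860) + 1138/4107 = -3551/3894860 + 1138/4107 = 4417766723/15996190020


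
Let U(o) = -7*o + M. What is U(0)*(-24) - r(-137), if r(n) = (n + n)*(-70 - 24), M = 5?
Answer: -25876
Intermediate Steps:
U(o) = 5 - 7*o (U(o) = -7*o + 5 = 5 - 7*o)
r(n) = -188*n (r(n) = (2*n)*(-94) = -188*n)
U(0)*(-24) - r(-137) = (5 - 7*0)*(-24) - (-188)*(-137) = (5 + 0)*(-24) - 1*25756 = 5*(-24) - 25756 = -120 - 25756 = -25876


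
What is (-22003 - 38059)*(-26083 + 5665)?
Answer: 1226345916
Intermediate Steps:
(-22003 - 38059)*(-26083 + 5665) = -60062*(-20418) = 1226345916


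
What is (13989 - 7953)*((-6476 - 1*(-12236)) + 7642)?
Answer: 80894472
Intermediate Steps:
(13989 - 7953)*((-6476 - 1*(-12236)) + 7642) = 6036*((-6476 + 12236) + 7642) = 6036*(5760 + 7642) = 6036*13402 = 80894472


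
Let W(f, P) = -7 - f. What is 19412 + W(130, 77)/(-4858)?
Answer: 94303633/4858 ≈ 19412.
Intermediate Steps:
19412 + W(130, 77)/(-4858) = 19412 + (-7 - 1*130)/(-4858) = 19412 + (-7 - 130)*(-1/4858) = 19412 - 137*(-1/4858) = 19412 + 137/4858 = 94303633/4858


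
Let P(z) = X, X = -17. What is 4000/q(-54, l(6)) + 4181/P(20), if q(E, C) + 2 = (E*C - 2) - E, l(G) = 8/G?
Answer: -79991/187 ≈ -427.76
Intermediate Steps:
P(z) = -17
q(E, C) = -4 - E + C*E (q(E, C) = -2 + ((E*C - 2) - E) = -2 + ((C*E - 2) - E) = -2 + ((-2 + C*E) - E) = -2 + (-2 - E + C*E) = -4 - E + C*E)
4000/q(-54, l(6)) + 4181/P(20) = 4000/(-4 - 1*(-54) + (8/6)*(-54)) + 4181/(-17) = 4000/(-4 + 54 + (8*(1/6))*(-54)) + 4181*(-1/17) = 4000/(-4 + 54 + (4/3)*(-54)) - 4181/17 = 4000/(-4 + 54 - 72) - 4181/17 = 4000/(-22) - 4181/17 = 4000*(-1/22) - 4181/17 = -2000/11 - 4181/17 = -79991/187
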